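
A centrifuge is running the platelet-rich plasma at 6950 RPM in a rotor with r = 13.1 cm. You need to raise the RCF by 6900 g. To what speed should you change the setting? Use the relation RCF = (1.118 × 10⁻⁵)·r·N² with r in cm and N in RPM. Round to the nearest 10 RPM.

≈ 9770 RPM

Current RCF = 1.118 × 10⁻⁵ × 13.1 × (6950)² = 1.118 × 10⁻⁵ × 13.1 × 48,302,500 ≈ 7,074.3 × g
Target RCF = 7,074.3 + 6,900 = 13,974.3 × g
N² = 13,974.3 / (14.6458 × 10⁻⁵) = 95,415,068
N ≈ √95,415,068 ≈ 9,768.1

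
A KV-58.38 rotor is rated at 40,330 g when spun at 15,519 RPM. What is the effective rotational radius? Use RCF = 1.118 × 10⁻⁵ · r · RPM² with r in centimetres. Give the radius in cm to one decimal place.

40330 = 1.118 × 10⁻⁵ × r × (15519)²
r = 40330 / (1.118 × 10⁻⁵ × 240,839,361) = 40330 / 2692.584 ≈ 14.978 cm

r ≈ 15.0 cm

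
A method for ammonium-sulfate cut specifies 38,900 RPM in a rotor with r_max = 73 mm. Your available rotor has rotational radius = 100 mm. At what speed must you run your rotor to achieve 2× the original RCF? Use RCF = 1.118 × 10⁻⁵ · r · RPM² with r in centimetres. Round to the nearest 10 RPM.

≈ 47000 RPM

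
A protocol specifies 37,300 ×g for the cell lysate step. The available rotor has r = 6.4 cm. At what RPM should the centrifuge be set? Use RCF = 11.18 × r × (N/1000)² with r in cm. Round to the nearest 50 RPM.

N ≈ 22850 RPM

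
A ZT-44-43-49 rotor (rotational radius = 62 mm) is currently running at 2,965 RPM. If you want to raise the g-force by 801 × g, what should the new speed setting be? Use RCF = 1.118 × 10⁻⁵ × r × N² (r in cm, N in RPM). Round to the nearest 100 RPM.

N₂ ≈ 4500 RPM

r = 62 mm = 6.2 cm
Current RCF = 1.118 × 10⁻⁵ × 6.2 × (2965)² = 1.118 × 10⁻⁵ × 6.2 × 8,791,225 ≈ 609.4 × g
Target RCF = 609.4 + 801 = 1,410.4 × g
N² = 1,410.4 / (6.9316 × 10⁻⁵) = 20,347,395
N ≈ √20,347,395 ≈ 4,510.8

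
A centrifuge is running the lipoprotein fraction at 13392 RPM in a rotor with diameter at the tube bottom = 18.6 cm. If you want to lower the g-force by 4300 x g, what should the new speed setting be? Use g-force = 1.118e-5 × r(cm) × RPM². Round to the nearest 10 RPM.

r = 18.6 / 2 = 9.3 cm
Current RCF = 1.118 × 10⁻⁵ × 9.3 × (13392)² = 1.118 × 10⁻⁵ × 9.3 × 179,345,664 ≈ 18,647.3 × g
Target RCF = 18,647.3 − 4,300 = 14,347.3 × g
N² = 14,347.3 / (10.3974 × 10⁻⁵) = 137,989,305
N ≈ √137,989,305 ≈ 11,746.9

≈ 11750 RPM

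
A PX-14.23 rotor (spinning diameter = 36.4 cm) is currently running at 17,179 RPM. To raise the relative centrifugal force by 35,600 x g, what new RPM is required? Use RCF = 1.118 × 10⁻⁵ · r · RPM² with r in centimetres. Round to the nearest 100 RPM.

≈ 21700 RPM

r = 36.4 / 2 = 18.2 cm
Current RCF = 1.118 × 10⁻⁵ × 18.2 × (17179)² = 1.118 × 10⁻⁵ × 18.2 × 295,118,041 ≈ 60,049.4 × g
Target RCF = 60,049.4 + 35,600 = 95,649.4 × g
N² = 95,649.4 / (20.3476 × 10⁻⁵) = 470,077,061
N ≈ √470,077,061 ≈ 21,681.3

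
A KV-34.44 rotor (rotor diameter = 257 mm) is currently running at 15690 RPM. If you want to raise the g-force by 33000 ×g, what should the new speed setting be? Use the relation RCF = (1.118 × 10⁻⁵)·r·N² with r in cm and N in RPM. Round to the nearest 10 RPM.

≈ 21810 RPM

r = 257 mm / 2 = 128.5 mm = 12.85 cm
Current RCF = 1.118 × 10⁻⁵ × 12.85 × (15690)² = 1.118 × 10⁻⁵ × 12.85 × 246,176,100 ≈ 35,366.4 × g
Target RCF = 35,366.4 + 33,000 = 68,366.4 × g
N² = 68,366.4 / (14.3663 × 10⁻⁵) = 475,880,359
N ≈ √475,880,359 ≈ 21,814.7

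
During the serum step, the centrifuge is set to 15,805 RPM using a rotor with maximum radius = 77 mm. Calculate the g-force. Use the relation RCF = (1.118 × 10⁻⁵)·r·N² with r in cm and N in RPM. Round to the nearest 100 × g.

r = 77 mm = 7.7 cm
RCF = 1.118 × 10⁻⁵ × r × N²
RCF = 1.118 × 10⁻⁵ × 7.7 × (15805)² = 1.118 × 10⁻⁵ × 7.7 × 249,798,025 ≈ 21,504.1 × g

≈ 21500 ×g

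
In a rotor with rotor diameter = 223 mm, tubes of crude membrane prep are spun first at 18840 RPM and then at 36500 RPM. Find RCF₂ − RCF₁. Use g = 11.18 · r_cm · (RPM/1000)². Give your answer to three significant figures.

≈ 122000 x g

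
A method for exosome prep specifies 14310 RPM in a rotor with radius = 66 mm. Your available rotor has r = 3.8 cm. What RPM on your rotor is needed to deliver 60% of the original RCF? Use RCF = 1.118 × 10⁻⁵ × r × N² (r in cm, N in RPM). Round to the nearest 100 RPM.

Original rotor: r = 66 mm = 6.6 cm
RCF_original = 1.118 × 10⁻⁵ × 6.6 × (14310)² = 1.118 × 10⁻⁵ × 6.6 × 204,776,100 ≈ 15,110 × g
Target RCF = 0.6 × 15,110 ≈ 9,066 × g
9,066 = 1.118 × 10⁻⁵ × 3.8 × N²
N² = 9,066 / (4.2484 × 10⁻⁵) = 213,397,985
N ≈ √213,397,985 ≈ 14,608.1

≈ 14600 RPM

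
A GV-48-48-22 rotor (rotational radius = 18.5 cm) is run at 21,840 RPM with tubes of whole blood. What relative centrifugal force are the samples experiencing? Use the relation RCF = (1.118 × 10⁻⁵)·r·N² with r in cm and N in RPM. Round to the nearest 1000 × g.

≈ 99000 g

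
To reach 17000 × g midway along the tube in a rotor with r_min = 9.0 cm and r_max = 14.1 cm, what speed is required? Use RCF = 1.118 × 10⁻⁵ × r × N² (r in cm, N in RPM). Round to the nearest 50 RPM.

11450 RPM

r_avg = (9.0 + 14.1) / 2 = 11.55 cm
RCF = 1.118 × 10⁻⁵ × r × N²
17,000 = 1.118 × 10⁻⁵ × 11.55 × N²
N² = 17,000 / (12.9129 × 10⁻⁵) = 131,651,294
N ≈ √131,651,294 ≈ 11,473.9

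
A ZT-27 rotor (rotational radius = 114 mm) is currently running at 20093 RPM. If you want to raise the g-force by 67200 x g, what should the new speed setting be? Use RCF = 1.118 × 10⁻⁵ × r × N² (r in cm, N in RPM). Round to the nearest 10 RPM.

N₂ ≈ 30510 RPM

r = 114 mm = 11.4 cm
Current RCF = 1.118 × 10⁻⁵ × 11.4 × (20093)² = 1.118 × 10⁻⁵ × 11.4 × 403,728,649 ≈ 51,456 × g
Target RCF = 51,456 + 67,200 = 118,656 × g
N² = 118,656 / (12.7452 × 10⁻⁵) = 930,985,783
N ≈ √930,985,783 ≈ 30,512.1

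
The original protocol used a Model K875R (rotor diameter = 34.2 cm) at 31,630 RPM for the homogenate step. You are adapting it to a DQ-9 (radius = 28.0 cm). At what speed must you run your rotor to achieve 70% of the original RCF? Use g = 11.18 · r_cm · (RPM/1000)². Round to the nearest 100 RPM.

20700 RPM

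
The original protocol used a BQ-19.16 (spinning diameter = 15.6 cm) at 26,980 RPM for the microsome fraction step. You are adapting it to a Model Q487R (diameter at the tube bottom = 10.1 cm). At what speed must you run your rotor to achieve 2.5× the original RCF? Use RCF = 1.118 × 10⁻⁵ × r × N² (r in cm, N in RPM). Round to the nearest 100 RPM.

Original rotor: r = 15.6 / 2 = 7.8 cm
RCF = 1.118 × 10⁻⁵ × r × N²
RCF_original = 1.118 × 10⁻⁵ × 7.8 × (26980)² = 1.118 × 10⁻⁵ × 7.8 × 727,920,400 ≈ 63,477.6 × g
Target RCF = 2.5 × 63,477.6 ≈ 158,694 × g
Your rotor: r = 10.1 / 2 = 5.05 cm
158,694 = 1.118 × 10⁻⁵ × 5.05 × N²
N² = 158,694 / (5.6459 × 10⁻⁵) = 2,810,783,046
N ≈ √2,810,783,046 ≈ 53,016.8

≈ 53000 RPM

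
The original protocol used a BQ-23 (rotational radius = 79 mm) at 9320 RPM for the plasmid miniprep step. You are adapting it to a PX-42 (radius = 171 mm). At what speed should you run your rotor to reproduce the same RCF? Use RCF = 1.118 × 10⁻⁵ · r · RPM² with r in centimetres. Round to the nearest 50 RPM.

Original rotor: r = 79 mm = 7.9 cm
RCF_original = 1.118 × 10⁻⁵ × 7.9 × (9320)² = 1.118 × 10⁻⁵ × 7.9 × 86,862,400 ≈ 7,671.9 × g
Your rotor: r = 171 mm = 17.1 cm
7,671.9 = 1.118 × 10⁻⁵ × 17.1 × N²
N² = 7,671.9 / (19.1178 × 10⁻⁵) = 40,129,617
N ≈ √40,129,617 ≈ 6,334.8

≈ 6350 RPM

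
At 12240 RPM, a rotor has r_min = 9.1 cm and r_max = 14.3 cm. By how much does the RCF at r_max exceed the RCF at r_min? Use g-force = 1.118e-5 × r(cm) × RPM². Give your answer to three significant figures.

≈ 8710 ×g

RCF_max = 1.118 × 10⁻⁵ × 14.3 × (12240)² = 1.118 × 10⁻⁵ × 14.3 × 149,817,600 ≈ 23,951.9 × g
RCF_min = 1.118 × 10⁻⁵ × 9.1 × (12240)² = 1.118 × 10⁻⁵ × 9.1 × 149,817,600 ≈ 15,242.1 × g
ΔRCF = 23,951.9 − 15,242.1 = 8,709.8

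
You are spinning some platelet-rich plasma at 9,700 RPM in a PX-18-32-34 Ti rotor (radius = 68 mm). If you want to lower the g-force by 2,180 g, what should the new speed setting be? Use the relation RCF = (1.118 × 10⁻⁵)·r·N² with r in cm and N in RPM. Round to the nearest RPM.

r = 68 mm = 6.8 cm
Current RCF = 1.118 × 10⁻⁵ × 6.8 × (9700)² = 1.118 × 10⁻⁵ × 6.8 × 94,090,000 ≈ 7,153.1 × g
Target RCF = 7,153.1 − 2,180 = 4,973.1 × g
N² = 4,973.1 / (7.6024 × 10⁻⁵) = 65,414,869
N ≈ √65,414,869 ≈ 8,087.9

N₂ ≈ 8088 RPM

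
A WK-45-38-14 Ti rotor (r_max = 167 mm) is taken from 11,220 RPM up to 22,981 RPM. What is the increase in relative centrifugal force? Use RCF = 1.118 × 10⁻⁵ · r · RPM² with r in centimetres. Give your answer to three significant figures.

≈ 75100 ×g

r = 167 mm = 16.7 cm
RCF₁ = 1.118 × 10⁻⁵ × 16.7 × (11220)² = 1.118 × 10⁻⁵ × 16.7 × 125,888,400 ≈ 23,504.1 × g
RCF₂ = 1.118 × 10⁻⁵ × 16.7 × (22981)² = 1.118 × 10⁻⁵ × 16.7 × 528,126,361 ≈ 98,604.4 × g
Increase = 98,604.4 − 23,504.1 = 75,100.3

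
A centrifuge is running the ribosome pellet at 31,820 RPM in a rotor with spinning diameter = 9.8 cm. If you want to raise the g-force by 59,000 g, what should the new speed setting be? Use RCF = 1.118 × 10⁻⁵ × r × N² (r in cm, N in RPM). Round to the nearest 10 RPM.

N₂ ≈ 45710 RPM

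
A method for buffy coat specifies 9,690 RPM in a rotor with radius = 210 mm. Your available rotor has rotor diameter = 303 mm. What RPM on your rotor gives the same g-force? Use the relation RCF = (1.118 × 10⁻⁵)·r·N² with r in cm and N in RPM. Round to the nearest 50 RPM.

≈ 11400 RPM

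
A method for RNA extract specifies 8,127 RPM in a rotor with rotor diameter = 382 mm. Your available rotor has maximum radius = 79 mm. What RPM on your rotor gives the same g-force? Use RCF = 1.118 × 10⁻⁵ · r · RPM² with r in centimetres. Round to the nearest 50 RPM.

≈ 12650 RPM

Original rotor: r = 382 mm / 2 = 191 mm = 19.1 cm
RCF_original = 1.118 × 10⁻⁵ × 19.1 × (8127)² = 1.118 × 10⁻⁵ × 19.1 × 66,048,129 ≈ 14,103.8 × g
Your rotor: r = 79 mm = 7.9 cm
14,103.8 = 1.118 × 10⁻⁵ × 7.9 × N²
N² = 14,103.8 / (8.8322 × 10⁻⁵) = 159,686,148
N ≈ √159,686,148 ≈ 12,636.7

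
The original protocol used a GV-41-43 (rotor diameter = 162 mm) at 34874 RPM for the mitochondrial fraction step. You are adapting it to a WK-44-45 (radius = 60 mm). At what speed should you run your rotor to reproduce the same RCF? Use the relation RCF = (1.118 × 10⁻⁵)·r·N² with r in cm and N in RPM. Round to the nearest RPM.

Original rotor: r = 162 mm / 2 = 81 mm = 8.1 cm
RCF_original = 1.118 × 10⁻⁵ × 8.1 × (34874)² = 1.118 × 10⁻⁵ × 8.1 × 1,216,195,876 ≈ 110,136.3 × g
Your rotor: r = 60 mm = 6.0 cm
110,136.3 = 1.118 × 10⁻⁵ × 6 × N²
N² = 110,136.3 / (6.708 × 10⁻⁵) = 1,641,864,937
N ≈ √1,641,864,937 ≈ 40,519.9

40520 RPM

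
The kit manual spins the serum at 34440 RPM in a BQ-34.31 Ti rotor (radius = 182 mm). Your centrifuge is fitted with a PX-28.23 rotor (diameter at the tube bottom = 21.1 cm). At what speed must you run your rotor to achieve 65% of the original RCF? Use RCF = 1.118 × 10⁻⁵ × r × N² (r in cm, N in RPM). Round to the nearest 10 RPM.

≈ 36470 RPM

Original rotor: r = 182 mm = 18.2 cm
RCF = 1.118 × 10⁻⁵ × r × N²
RCF_original = 1.118 × 10⁻⁵ × 18.2 × (34440)² = 1.118 × 10⁻⁵ × 18.2 × 1,186,113,600 ≈ 241,345.7 × g
Target RCF = 0.65 × 241,345.7 ≈ 156,874.7 × g
Your rotor: r = 21.1 / 2 = 10.55 cm
156,874.7 = 1.118 × 10⁻⁵ × 10.55 × N²
N² = 156,874.7 / (11.7949 × 10⁻⁵) = 1,330,021,450
N ≈ √1,330,021,450 ≈ 36,469.5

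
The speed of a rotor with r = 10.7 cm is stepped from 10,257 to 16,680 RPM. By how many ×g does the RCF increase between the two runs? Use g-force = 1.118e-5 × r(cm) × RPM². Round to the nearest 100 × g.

RCF₁ = 1.118 × 10⁻⁵ × 10.7 × (10257)² = 1.118 × 10⁻⁵ × 10.7 × 105,206,049 ≈ 12,585.4 × g
RCF₂ = 1.118 × 10⁻⁵ × 10.7 × (16680)² = 1.118 × 10⁻⁵ × 10.7 × 278,222,400 ≈ 33,282.6 × g
Increase = 33,282.6 − 12,585.4 = 20,697.2

20700 ×g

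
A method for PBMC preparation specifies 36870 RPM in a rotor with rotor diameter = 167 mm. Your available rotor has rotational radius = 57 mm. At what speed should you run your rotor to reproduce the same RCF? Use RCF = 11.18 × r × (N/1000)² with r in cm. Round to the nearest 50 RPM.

Original rotor: r = 167 mm / 2 = 83.5 mm = 8.35 cm
RCF = 11.18 × r × (N/1000)²
RCF_original = 11.18 × 8.35 × (36.87)² = 11.18 × 8.35 × 1,359.3969 ≈ 126,903.8 × g
Your rotor: r = 57 mm = 5.7 cm
126,903.8 = 11.18 × 5.7 × (N/1000)²
(N/1000)² = 126,903.8 / 63.726 = 1991.398
N = 1000 × √1991.398 ≈ 44,625.1

44650 RPM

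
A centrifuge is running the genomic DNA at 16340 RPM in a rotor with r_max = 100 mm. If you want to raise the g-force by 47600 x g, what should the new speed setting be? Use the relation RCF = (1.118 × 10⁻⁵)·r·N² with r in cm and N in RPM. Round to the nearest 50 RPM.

r = 100 mm = 10.0 cm
Current RCF = 1.118 × 10⁻⁵ × 10 × (16340)² = 1.118 × 10⁻⁵ × 10 × 266,995,600 ≈ 29,850.1 × g
Target RCF = 29,850.1 + 47,600 = 77,450.1 × g
N² = 77,450.1 / (11.18 × 10⁻⁵) = 692,755,814
N ≈ √692,755,814 ≈ 26,320.3

N₂ ≈ 26300 RPM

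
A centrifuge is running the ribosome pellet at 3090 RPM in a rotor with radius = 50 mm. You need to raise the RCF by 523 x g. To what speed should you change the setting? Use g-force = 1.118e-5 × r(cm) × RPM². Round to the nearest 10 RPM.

≈ 4350 RPM

r = 50 mm = 5.0 cm
Current RCF = 1.118 × 10⁻⁵ × 5 × (3090)² = 1.118 × 10⁻⁵ × 5 × 9,548,100 ≈ 533.7 × g
Target RCF = 533.7 + 523 = 1,056.7 × g
N² = 1,056.7 / (5.59 × 10⁻⁵) = 18,903,399
N ≈ √18,903,399 ≈ 4,347.8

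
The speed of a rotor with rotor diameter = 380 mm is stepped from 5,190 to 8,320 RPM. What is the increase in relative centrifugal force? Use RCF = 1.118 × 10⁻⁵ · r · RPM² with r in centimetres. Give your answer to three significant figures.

r = 380 mm / 2 = 190 mm = 19 cm
RCF₁ = 1.118 × 10⁻⁵ × 19 × (5190)² = 1.118 × 10⁻⁵ × 19 × 26,936,100 ≈ 5,721.8 × g
RCF₂ = 1.118 × 10⁻⁵ × 19 × (8320)² = 1.118 × 10⁻⁵ × 19 × 69,222,400 ≈ 14,704.2 × g
Increase = 14,704.2 − 5,721.8 = 8,982.4

≈ 8980 x g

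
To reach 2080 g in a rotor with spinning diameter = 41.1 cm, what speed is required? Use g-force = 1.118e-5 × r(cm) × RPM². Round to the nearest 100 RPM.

3000 RPM

r = 41.1 / 2 = 20.55 cm
2,080 = 1.118 × 10⁻⁵ × 20.55 × N²
N² = 2,080 / (22.9749 × 10⁻⁵) = 9,053,358
N ≈ √9,053,358 ≈ 3,008.9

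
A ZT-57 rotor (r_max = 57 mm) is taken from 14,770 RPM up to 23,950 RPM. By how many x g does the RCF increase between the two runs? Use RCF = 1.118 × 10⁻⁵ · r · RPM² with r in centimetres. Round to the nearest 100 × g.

r = 57 mm = 5.7 cm
RCF₁ = 1.118 × 10⁻⁵ × 5.7 × (14770)² = 1.118 × 10⁻⁵ × 5.7 × 218,152,900 ≈ 13,902 × g
RCF₂ = 1.118 × 10⁻⁵ × 5.7 × (23950)² = 1.118 × 10⁻⁵ × 5.7 × 573,602,500 ≈ 36,553.4 × g
Increase = 36,553.4 − 13,902 = 22,651.4

22700 x g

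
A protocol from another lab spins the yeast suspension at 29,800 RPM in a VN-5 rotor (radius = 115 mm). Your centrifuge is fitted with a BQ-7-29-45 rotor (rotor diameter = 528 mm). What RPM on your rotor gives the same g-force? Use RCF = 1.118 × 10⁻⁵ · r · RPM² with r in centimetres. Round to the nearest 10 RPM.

19670 RPM

Original rotor: r = 115 mm = 11.5 cm
RCF_original = 1.118 × 10⁻⁵ × 11.5 × (29800)² = 1.118 × 10⁻⁵ × 11.5 × 888,040,000 ≈ 114,175.3 × g
Your rotor: r = 528 mm / 2 = 264 mm = 26.4 cm
114,175.3 = 1.118 × 10⁻⁵ × 26.4 × N²
N² = 114,175.3 / (29.5152 × 10⁻⁵) = 386,835,597
N ≈ √386,835,597 ≈ 19,668.1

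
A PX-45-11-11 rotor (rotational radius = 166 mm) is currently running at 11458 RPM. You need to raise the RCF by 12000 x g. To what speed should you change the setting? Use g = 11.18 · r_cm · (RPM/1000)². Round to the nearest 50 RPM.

N₂ ≈ 14000 RPM

r = 166 mm = 16.6 cm
Current RCF = 11.18 × 16.6 × (11.458)² = 11.18 × 16.6 × 131.285764 ≈ 24,365.1 × g
Target RCF = 24,365.1 + 12,000 = 36,365.1 × g
(N/1000)² = 36,365.1 / 185.588 = 195.9453
N = 1000 × √195.9453 ≈ 13,998.0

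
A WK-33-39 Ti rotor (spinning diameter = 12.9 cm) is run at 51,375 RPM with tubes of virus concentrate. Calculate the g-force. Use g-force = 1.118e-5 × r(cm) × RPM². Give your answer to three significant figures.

190000 g

r = 12.9 / 2 = 6.45 cm
RCF = 1.118 × 10⁻⁵ × 6.45 × (51375)² = 1.118 × 10⁻⁵ × 6.45 × 2,639,390,625 ≈ 190,329.1 × g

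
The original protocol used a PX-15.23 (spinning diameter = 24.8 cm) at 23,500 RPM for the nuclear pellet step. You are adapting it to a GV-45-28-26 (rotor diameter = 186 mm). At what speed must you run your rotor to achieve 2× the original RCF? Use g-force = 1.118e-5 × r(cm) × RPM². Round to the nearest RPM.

Original rotor: r = 24.8 / 2 = 12.4 cm
RCF = 1.118 × 10⁻⁵ × r × N²
RCF_original = 1.118 × 10⁻⁵ × 12.4 × (23500)² = 1.118 × 10⁻⁵ × 12.4 × 552,250,000 ≈ 76,559.5 × g
Target RCF = 2 × 76,559.5 ≈ 153,119 × g
Your rotor: r = 186 mm / 2 = 93 mm = 9.3 cm
153,119 = 1.118 × 10⁻⁵ × 9.3 × N²
N² = 153,119 / (10.3974 × 10⁻⁵) = 1,472,666,243
N ≈ √1,472,666,243 ≈ 38,375.3

38375 RPM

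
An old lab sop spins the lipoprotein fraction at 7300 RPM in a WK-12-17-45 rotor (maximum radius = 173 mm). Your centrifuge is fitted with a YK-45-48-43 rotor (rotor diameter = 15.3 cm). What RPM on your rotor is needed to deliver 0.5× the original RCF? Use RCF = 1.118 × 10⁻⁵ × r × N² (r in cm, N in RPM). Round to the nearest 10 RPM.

Original rotor: r = 173 mm = 17.3 cm
RCF_original = 1.118 × 10⁻⁵ × 17.3 × (7300)² = 1.118 × 10⁻⁵ × 17.3 × 53,290,000 ≈ 10,307 × g
Target RCF = 0.5 × 10,307 ≈ 5,153.5 × g
Your rotor: r = 15.3 / 2 = 7.65 cm
5,153.5 = 1.118 × 10⁻⁵ × 7.65 × N²
N² = 5,153.5 / (8.5527 × 10⁻⁵) = 60,255,826
N ≈ √60,255,826 ≈ 7,762.5

≈ 7760 RPM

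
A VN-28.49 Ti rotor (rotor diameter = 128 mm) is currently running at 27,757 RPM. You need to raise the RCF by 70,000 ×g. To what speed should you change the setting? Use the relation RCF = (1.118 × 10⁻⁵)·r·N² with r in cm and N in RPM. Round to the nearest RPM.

N₂ ≈ 41818 RPM

r = 128 mm / 2 = 64 mm = 6.4 cm
Current RCF = 1.118 × 10⁻⁵ × 6.4 × (27757)² = 1.118 × 10⁻⁵ × 6.4 × 770,451,049 ≈ 55,127.3 × g
Target RCF = 55,127.3 + 70,000 = 125,127.3 × g
N² = 125,127.3 / (7.1552 × 10⁻⁵) = 1,748,760,342
N ≈ √1,748,760,342 ≈ 41,818.2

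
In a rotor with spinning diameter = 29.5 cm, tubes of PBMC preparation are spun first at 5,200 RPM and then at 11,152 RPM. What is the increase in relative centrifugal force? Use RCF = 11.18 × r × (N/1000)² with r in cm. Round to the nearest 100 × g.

16000 g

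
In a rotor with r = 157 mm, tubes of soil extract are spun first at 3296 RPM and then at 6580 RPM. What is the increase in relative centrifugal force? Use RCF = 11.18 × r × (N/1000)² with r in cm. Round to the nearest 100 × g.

5700 g

r = 157 mm = 15.7 cm
RCF₁ = 11.18 × 15.7 × (3.296)² = 11.18 × 15.7 × 10.863616 ≈ 1,906.8 × g
RCF₂ = 11.18 × 15.7 × (6.58)² = 11.18 × 15.7 × 43.2964 ≈ 7,599.6 × g
Increase = 7,599.6 − 1,906.8 = 5,692.8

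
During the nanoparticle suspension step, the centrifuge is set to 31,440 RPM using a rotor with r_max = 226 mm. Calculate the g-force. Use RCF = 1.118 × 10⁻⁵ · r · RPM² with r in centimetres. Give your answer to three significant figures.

RCF ≈ 250000 g

r = 226 mm = 22.6 cm
RCF = 1.118 × 10⁻⁵ × 22.6 × (31440)² = 1.118 × 10⁻⁵ × 22.6 × 988,473,600 ≈ 249,755.6 × g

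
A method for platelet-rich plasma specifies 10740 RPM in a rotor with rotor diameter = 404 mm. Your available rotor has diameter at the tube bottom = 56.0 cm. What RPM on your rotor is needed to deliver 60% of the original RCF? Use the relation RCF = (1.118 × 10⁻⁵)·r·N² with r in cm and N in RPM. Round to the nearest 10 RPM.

≈ 7070 RPM

Original rotor: r = 404 mm / 2 = 202 mm = 20.2 cm
RCF = 1.118 × 10⁻⁵ × r × N²
RCF_original = 1.118 × 10⁻⁵ × 20.2 × (10740)² = 1.118 × 10⁻⁵ × 20.2 × 115,347,600 ≈ 26,049.6 × g
Target RCF = 0.6 × 26,049.6 ≈ 15,629.8 × g
Your rotor: r = 56.0 / 2 = 28 cm
15,629.8 = 1.118 × 10⁻⁵ × 28 × N²
N² = 15,629.8 / (31.304 × 10⁻⁵) = 49,929,083
N ≈ √49,929,083 ≈ 7,066.1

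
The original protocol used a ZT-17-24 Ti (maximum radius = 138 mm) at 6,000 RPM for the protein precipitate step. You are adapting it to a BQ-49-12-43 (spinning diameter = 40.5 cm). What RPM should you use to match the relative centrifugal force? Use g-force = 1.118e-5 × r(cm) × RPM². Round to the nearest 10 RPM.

≈ 4950 RPM

Original rotor: r = 138 mm = 13.8 cm
RCF_original = 1.118 × 10⁻⁵ × 13.8 × (6000)² = 1.118 × 10⁻⁵ × 13.8 × 36,000,000 ≈ 5,554.2 × g
Your rotor: r = 40.5 / 2 = 20.25 cm
5,554.2 = 1.118 × 10⁻⁵ × 20.25 × N²
N² = 5,554.2 / (22.6395 × 10⁻⁵) = 24,533,227
N ≈ √24,533,227 ≈ 4,953.1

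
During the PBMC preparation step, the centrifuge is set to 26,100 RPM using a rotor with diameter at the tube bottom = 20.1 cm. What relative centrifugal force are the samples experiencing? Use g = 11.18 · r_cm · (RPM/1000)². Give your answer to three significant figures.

76500 ×g

r = 20.1 / 2 = 10.05 cm
RCF = 11.18 × 10.05 × (26.1)² = 11.18 × 10.05 × 681.21 ≈ 76,540.1 × g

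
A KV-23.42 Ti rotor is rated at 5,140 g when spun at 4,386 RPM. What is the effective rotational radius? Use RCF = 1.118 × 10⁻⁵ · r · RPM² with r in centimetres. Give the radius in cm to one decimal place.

≈ 23.9 cm

5140 = 1.118 × 10⁻⁵ × r × (4386)²
r = 5140 / (1.118 × 10⁻⁵ × 19,236,996) = 5140 / 215.0696 ≈ 23.899 cm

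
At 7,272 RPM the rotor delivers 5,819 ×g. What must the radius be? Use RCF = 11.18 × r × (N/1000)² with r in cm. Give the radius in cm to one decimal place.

RCF = 11.18 × r × (N/1000)²
5819 = 11.18 × r × (7.272)²
r = 5819 / (11.18 × 52.881984) = 5819 / 591.2206 ≈ 9.842 cm

r ≈ 9.8 cm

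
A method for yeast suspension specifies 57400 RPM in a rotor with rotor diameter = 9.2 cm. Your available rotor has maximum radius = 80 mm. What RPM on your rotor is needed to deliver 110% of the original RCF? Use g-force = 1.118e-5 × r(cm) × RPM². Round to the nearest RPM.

45650 RPM

Original rotor: r = 9.2 / 2 = 4.6 cm
RCF_original = 1.118 × 10⁻⁵ × 4.6 × (57400)² = 1.118 × 10⁻⁵ × 4.6 × 3,294,760,000 ≈ 169,442.9 × g
Target RCF = 1.1 × 169,442.9 ≈ 186,387.2 × g
Your rotor: r = 80 mm = 8.0 cm
186,387.2 = 1.118 × 10⁻⁵ × 8 × N²
N² = 186,387.2 / (8.944 × 10⁻⁵) = 2,083,935,599
N ≈ √2,083,935,599 ≈ 45,650.1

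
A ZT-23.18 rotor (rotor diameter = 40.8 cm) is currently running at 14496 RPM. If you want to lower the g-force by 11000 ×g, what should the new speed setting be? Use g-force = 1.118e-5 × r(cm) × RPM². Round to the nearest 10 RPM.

r = 40.8 / 2 = 20.4 cm
Current RCF = 1.118 × 10⁻⁵ × 20.4 × (14496)² = 1.118 × 10⁻⁵ × 20.4 × 210,134,016 ≈ 47,925.7 × g
Target RCF = 47,925.7 − 11,000 = 36,925.7 × g
N² = 36,925.7 / (22.8072 × 10⁻⁵) = 161,903,697
N ≈ √161,903,697 ≈ 12,724.1

N₂ ≈ 12720 RPM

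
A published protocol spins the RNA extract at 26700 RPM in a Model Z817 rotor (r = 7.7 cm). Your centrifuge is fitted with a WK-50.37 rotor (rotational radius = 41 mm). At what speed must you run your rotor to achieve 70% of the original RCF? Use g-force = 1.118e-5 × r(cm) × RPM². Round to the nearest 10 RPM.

RCF = 1.118 × 10⁻⁵ × r × N²
RCF_original = 1.118 × 10⁻⁵ × 7.7 × (26700)² = 1.118 × 10⁻⁵ × 7.7 × 712,890,000 ≈ 61,369.8 × g
Target RCF = 0.7 × 61,369.8 ≈ 42,958.9 × g
Your rotor: r = 41 mm = 4.1 cm
42,958.9 = 1.118 × 10⁻⁵ × 4.1 × N²
N² = 42,958.9 / (4.5838 × 10⁻⁵) = 937,189,668
N ≈ √937,189,668 ≈ 30,613.6

≈ 30610 RPM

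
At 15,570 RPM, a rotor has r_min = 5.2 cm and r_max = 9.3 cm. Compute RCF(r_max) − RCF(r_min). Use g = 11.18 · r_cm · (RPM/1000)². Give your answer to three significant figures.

RCF_max = 11.18 × 9.3 × (15.57)² = 11.18 × 9.3 × 242.4249 ≈ 25,205.9 × g
RCF_min = 11.18 × 5.2 × (15.57)² = 11.18 × 5.2 × 242.4249 ≈ 14,093.6 × g
ΔRCF = 25,205.9 − 14,093.6 = 11,112.3

11100 x g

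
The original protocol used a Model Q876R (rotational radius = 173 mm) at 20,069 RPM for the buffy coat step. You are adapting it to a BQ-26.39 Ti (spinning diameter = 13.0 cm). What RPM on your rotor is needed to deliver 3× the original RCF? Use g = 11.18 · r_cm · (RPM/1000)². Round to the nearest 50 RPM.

Original rotor: r = 173 mm = 17.3 cm
RCF_original = 11.18 × 17.3 × (20.069)² = 11.18 × 17.3 × 402.764761 ≈ 77,900.3 × g
Target RCF = 3 × 77,900.3 ≈ 233,700.9 × g
Your rotor: r = 13.0 / 2 = 6.5 cm
233,700.9 = 11.18 × 6.5 × (N/1000)²
(N/1000)² = 233,700.9 / 72.67 = 3215.92
N = 1000 × √3215.92 ≈ 56,709.1

56700 RPM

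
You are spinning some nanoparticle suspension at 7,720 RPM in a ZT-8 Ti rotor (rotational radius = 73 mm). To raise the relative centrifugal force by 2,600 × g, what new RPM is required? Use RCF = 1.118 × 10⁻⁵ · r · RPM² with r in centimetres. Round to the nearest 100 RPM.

9600 RPM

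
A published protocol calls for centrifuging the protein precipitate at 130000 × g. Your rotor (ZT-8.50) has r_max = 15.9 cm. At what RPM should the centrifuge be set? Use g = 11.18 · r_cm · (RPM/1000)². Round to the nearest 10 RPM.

RCF = 11.18 × r × (N/1000)²
130,000 = 11.18 × 15.9 × (N/1000)²
(N/1000)² = 130,000 / 177.762 = 731.3149
N = 1000 × √731.3149 ≈ 27,042.8

N ≈ 27040 RPM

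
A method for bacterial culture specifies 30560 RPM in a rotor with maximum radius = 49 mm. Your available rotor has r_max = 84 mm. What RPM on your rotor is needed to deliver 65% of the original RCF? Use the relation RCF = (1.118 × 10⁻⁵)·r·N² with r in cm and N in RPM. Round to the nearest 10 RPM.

18820 RPM

Original rotor: r = 49 mm = 4.9 cm
RCF_original = 1.118 × 10⁻⁵ × 4.9 × (30560)² = 1.118 × 10⁻⁵ × 4.9 × 933,913,600 ≈ 51,161.7 × g
Target RCF = 0.65 × 51,161.7 ≈ 33,255.1 × g
Your rotor: r = 84 mm = 8.4 cm
33,255.1 = 1.118 × 10⁻⁵ × 8.4 × N²
N² = 33,255.1 / (9.3912 × 10⁻⁵) = 354,109,166
N ≈ √354,109,166 ≈ 18,817.8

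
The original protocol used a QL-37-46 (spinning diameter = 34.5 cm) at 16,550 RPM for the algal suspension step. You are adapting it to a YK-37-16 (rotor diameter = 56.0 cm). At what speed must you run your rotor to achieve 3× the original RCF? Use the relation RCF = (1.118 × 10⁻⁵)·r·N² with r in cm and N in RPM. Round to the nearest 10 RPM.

22500 RPM

Original rotor: r = 34.5 / 2 = 17.25 cm
RCF_original = 1.118 × 10⁻⁵ × 17.25 × (16550)² = 1.118 × 10⁻⁵ × 17.25 × 273,902,500 ≈ 52,823.5 × g
Target RCF = 3 × 52,823.5 ≈ 158,470.5 × g
Your rotor: r = 56.0 / 2 = 28 cm
158,470.5 = 1.118 × 10⁻⁵ × 28 × N²
N² = 158,470.5 / (31.304 × 10⁻⁵) = 506,230,833
N ≈ √506,230,833 ≈ 22,499.6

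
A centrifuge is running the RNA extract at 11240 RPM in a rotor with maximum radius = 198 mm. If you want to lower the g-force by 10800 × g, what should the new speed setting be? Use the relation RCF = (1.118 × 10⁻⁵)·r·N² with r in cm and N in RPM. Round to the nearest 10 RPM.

r = 198 mm = 19.8 cm
Current RCF = 1.118 × 10⁻⁵ × 19.8 × (11240)² = 1.118 × 10⁻⁵ × 19.8 × 126,337,600 ≈ 27,966.6 × g
Target RCF = 27,966.6 − 10,800 = 17,166.6 × g
N² = 17,166.6 / (22.1364 × 10⁻⁵) = 77,549,195
N ≈ √77,549,195 ≈ 8,806.2

N₂ ≈ 8810 RPM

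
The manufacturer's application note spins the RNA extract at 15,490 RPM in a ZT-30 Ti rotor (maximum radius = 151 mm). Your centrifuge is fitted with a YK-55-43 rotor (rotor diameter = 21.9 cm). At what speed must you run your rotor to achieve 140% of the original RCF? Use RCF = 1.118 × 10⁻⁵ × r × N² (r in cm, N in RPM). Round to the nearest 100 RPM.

≈ 21500 RPM

Original rotor: r = 151 mm = 15.1 cm
RCF_original = 1.118 × 10⁻⁵ × 15.1 × (15490)² = 1.118 × 10⁻⁵ × 15.1 × 239,940,100 ≈ 40,506.2 × g
Target RCF = 1.4 × 40,506.2 ≈ 56,708.7 × g
Your rotor: r = 21.9 / 2 = 10.95 cm
56,708.7 = 1.118 × 10⁻⁵ × 10.95 × N²
N² = 56,708.7 / (12.2421 × 10⁻⁵) = 463,226,897
N ≈ √463,226,897 ≈ 21,522.7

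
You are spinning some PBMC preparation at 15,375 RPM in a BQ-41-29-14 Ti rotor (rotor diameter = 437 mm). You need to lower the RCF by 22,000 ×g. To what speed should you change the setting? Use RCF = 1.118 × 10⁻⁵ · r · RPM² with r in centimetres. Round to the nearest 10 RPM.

≈ 12100 RPM

r = 437 mm / 2 = 218.5 mm = 21.85 cm
Current RCF = 1.118 × 10⁻⁵ × 21.85 × (15375)² = 1.118 × 10⁻⁵ × 21.85 × 236,390,625 ≈ 57,746.2 × g
Target RCF = 57,746.2 − 22,000 = 35,746.2 × g
N² = 35,746.2 / (24.4283 × 10⁻⁵) = 146,331,100
N ≈ √146,331,100 ≈ 12,096.7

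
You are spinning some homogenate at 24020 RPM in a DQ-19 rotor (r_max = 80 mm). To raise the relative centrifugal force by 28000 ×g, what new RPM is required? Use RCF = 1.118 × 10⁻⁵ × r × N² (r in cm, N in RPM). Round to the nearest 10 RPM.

r = 80 mm = 8.0 cm
Current RCF = 1.118 × 10⁻⁵ × 8 × (24020)² = 1.118 × 10⁻⁵ × 8 × 576,960,400 ≈ 51,603.3 × g
Target RCF = 51,603.3 + 28,000 = 79,603.3 × g
N² = 79,603.3 / (8.944 × 10⁻⁵) = 890,019,007
N ≈ √890,019,007 ≈ 29,833.2

N₂ ≈ 29830 RPM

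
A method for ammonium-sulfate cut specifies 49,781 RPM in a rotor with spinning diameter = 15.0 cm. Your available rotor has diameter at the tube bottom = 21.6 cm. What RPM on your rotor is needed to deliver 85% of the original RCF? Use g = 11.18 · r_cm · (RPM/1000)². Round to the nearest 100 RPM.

38200 RPM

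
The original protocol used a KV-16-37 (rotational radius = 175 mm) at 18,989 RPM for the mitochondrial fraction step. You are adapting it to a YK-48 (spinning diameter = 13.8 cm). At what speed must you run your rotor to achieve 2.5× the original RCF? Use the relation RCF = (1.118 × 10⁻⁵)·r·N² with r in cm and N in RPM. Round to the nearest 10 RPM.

Original rotor: r = 175 mm = 17.5 cm
RCF = 1.118 × 10⁻⁵ × r × N²
RCF_original = 1.118 × 10⁻⁵ × 17.5 × (18989)² = 1.118 × 10⁻⁵ × 17.5 × 360,582,121 ≈ 70,547.9 × g
Target RCF = 2.5 × 70,547.9 ≈ 176,369.8 × g
Your rotor: r = 13.8 / 2 = 6.9 cm
176,369.8 = 1.118 × 10⁻⁵ × 6.9 × N²
N² = 176,369.8 / (7.7142 × 10⁻⁵) = 2,286,300,589
N ≈ √2,286,300,589 ≈ 47,815.3

47820 RPM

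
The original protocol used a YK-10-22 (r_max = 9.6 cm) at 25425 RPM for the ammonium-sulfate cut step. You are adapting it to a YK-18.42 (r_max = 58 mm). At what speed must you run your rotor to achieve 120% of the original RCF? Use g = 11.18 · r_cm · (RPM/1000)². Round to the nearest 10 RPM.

RCF_original = 11.18 × 9.6 × (25.425)² = 11.18 × 9.6 × 646.430625 ≈ 69,380.1 × g
Target RCF = 1.2 × 69,380.1 ≈ 83,256.1 × g
Your rotor: r = 58 mm = 5.8 cm
83,256.1 = 11.18 × 5.8 × (N/1000)²
(N/1000)² = 83,256.1 / 64.844 = 1283.945
N = 1000 × √1283.945 ≈ 35,832.2

35830 RPM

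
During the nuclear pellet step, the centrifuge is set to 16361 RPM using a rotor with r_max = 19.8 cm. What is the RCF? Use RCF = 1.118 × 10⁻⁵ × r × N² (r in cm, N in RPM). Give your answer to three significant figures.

59300 × g

RCF = 1.118 × 10⁻⁵ × 19.8 × (16361)² = 1.118 × 10⁻⁵ × 19.8 × 267,682,321 ≈ 59,255.2 × g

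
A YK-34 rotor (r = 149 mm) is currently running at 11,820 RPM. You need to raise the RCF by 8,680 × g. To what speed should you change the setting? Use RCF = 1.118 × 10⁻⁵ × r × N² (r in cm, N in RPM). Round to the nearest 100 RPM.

r = 149 mm = 14.9 cm
Current RCF = 1.118 × 10⁻⁵ × 14.9 × (11820)² = 1.118 × 10⁻⁵ × 14.9 × 139,712,400 ≈ 23,273.6 × g
Target RCF = 23,273.6 + 8,680 = 31,953.6 × g
N² = 31,953.6 / (16.6582 × 10⁻⁵) = 191,819,044
N ≈ √191,819,044 ≈ 13,849.9

≈ 13800 RPM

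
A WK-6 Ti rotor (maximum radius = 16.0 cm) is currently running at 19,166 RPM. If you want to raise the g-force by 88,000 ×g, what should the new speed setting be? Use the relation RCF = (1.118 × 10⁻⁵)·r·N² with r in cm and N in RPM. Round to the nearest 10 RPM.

N₂ ≈ 29310 RPM

Current RCF = 1.118 × 10⁻⁵ × 16 × (19166)² = 1.118 × 10⁻⁵ × 16 × 367,335,556 ≈ 65,709 × g
Target RCF = 65,709 + 88,000 = 153,709 × g
N² = 153,709 / (17.888 × 10⁻⁵) = 859,285,555
N ≈ √859,285,555 ≈ 29,313.6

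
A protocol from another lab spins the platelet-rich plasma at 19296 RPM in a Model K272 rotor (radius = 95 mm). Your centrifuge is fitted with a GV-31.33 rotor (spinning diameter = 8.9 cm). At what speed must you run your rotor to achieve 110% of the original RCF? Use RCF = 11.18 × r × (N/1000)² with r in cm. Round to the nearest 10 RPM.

Original rotor: r = 95 mm = 9.5 cm
RCF = 11.18 × r × (N/1000)²
RCF_original = 11.18 × 9.5 × (19.296)² = 11.18 × 9.5 × 372.335616 ≈ 39,545.8 × g
Target RCF = 1.1 × 39,545.8 ≈ 43,500.4 × g
Your rotor: r = 8.9 / 2 = 4.45 cm
43,500.4 = 11.18 × 4.45 × (N/1000)²
(N/1000)² = 43,500.4 / 49.751 = 874.3623
N = 1000 × √874.3623 ≈ 29,569.6

29570 RPM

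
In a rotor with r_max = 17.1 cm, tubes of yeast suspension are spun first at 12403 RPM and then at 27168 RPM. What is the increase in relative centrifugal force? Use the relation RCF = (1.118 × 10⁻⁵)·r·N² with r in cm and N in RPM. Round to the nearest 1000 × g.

RCF₁ = 1.118 × 10⁻⁵ × 17.1 × (12403)² = 1.118 × 10⁻⁵ × 17.1 × 153,834,409 ≈ 29,409.8 × g
RCF₂ = 1.118 × 10⁻⁵ × 17.1 × (27168)² = 1.118 × 10⁻⁵ × 17.1 × 738,100,224 ≈ 141,108.5 × g
Increase = 141,108.5 − 29,409.8 = 111,698.7

112000 × g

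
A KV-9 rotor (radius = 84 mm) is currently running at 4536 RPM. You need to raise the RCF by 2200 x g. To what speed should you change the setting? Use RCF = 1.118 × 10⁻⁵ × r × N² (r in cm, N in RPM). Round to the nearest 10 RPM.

r = 84 mm = 8.4 cm
Current RCF = 1.118 × 10⁻⁵ × 8.4 × (4536)² = 1.118 × 10⁻⁵ × 8.4 × 20,575,296 ≈ 1,932.3 × g
Target RCF = 1,932.3 + 2,200 = 4,132.3 × g
N² = 4,132.3 / (9.3912 × 10⁻⁵) = 44,001,832
N ≈ √44,001,832 ≈ 6,633.4

≈ 6630 RPM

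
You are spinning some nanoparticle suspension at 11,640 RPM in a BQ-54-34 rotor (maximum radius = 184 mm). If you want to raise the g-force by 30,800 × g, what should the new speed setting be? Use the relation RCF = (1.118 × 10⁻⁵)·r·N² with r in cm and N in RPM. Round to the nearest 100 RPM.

N₂ ≈ 16900 RPM

r = 184 mm = 18.4 cm
Current RCF = 1.118 × 10⁻⁵ × 18.4 × (11640)² = 1.118 × 10⁻⁵ × 18.4 × 135,489,600 ≈ 27,871.8 × g
Target RCF = 27,871.8 + 30,800 = 58,671.8 × g
N² = 58,671.8 / (20.5712 × 10⁻⁵) = 285,213,308
N ≈ √285,213,308 ≈ 16,888.3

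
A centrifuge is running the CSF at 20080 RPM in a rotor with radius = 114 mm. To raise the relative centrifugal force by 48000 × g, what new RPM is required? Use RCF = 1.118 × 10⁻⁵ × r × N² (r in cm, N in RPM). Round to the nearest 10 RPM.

≈ 27930 RPM

r = 114 mm = 11.4 cm
Current RCF = 1.118 × 10⁻⁵ × 11.4 × (20080)² = 1.118 × 10⁻⁵ × 11.4 × 403,206,400 ≈ 51,389.5 × g
Target RCF = 51,389.5 + 48,000 = 99,389.5 × g
N² = 99,389.5 / (12.7452 × 10⁻⁵) = 779,819,069
N ≈ √779,819,069 ≈ 27,925.2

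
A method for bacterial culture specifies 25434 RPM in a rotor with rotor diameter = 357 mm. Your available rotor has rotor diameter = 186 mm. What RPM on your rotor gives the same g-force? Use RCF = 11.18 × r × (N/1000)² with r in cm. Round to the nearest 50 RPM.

Original rotor: r = 357 mm / 2 = 178.5 mm = 17.85 cm
RCF = 11.18 × r × (N/1000)²
RCF_original = 11.18 × 17.85 × (25.434)² = 11.18 × 17.85 × 646.888356 ≈ 129,095 × g
Your rotor: r = 186 mm / 2 = 93 mm = 9.3 cm
129,095 = 11.18 × 9.3 × (N/1000)²
(N/1000)² = 129,095 / 103.974 = 1241.608
N = 1000 × √1241.608 ≈ 35,236.5

≈ 35250 RPM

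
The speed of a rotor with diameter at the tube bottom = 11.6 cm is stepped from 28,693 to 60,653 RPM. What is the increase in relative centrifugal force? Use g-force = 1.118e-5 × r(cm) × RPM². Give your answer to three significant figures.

185000 × g

r = 11.6 / 2 = 5.8 cm
RCF₁ = 1.118 × 10⁻⁵ × 5.8 × (28693)² = 1.118 × 10⁻⁵ × 5.8 × 823,288,249 ≈ 53,385.3 × g
RCF₂ = 1.118 × 10⁻⁵ × 5.8 × (60653)² = 1.118 × 10⁻⁵ × 5.8 × 3,678,786,409 ≈ 238,547.2 × g
Increase = 238,547.2 − 53,385.3 = 185,161.9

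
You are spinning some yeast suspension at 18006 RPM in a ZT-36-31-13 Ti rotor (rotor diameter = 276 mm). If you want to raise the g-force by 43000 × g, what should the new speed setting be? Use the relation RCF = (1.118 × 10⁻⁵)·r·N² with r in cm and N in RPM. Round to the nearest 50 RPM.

r = 276 mm / 2 = 138 mm = 13.8 cm
Current RCF = 1.118 × 10⁻⁵ × 13.8 × (18006)² = 1.118 × 10⁻⁵ × 13.8 × 324,216,036 ≈ 50,021.3 × g
Target RCF = 50,021.3 + 43,000 = 93,021.3 × g
N² = 93,021.3 / (15.4284 × 10⁻⁵) = 602,922,532
N ≈ √602,922,532 ≈ 24,554.5

N₂ ≈ 24550 RPM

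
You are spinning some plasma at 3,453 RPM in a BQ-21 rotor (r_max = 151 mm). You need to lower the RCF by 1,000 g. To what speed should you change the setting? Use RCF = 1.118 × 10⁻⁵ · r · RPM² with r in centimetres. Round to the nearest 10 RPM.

2450 RPM

r = 151 mm = 15.1 cm
Current RCF = 1.118 × 10⁻⁵ × 15.1 × (3453)² = 1.118 × 10⁻⁵ × 15.1 × 11,923,209 ≈ 2,012.9 × g
Target RCF = 2,012.9 − 1,000 = 1,012.9 × g
N² = 1,012.9 / (16.8818 × 10⁻⁵) = 5,999,953
N ≈ √5,999,953 ≈ 2,449.5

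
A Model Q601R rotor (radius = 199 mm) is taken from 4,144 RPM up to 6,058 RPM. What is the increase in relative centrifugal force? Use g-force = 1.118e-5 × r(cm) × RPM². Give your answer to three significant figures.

r = 199 mm = 19.9 cm
RCF₁ = 1.118 × 10⁻⁵ × 19.9 × (4144)² = 1.118 × 10⁻⁵ × 19.9 × 17,172,736 ≈ 3,820.6 × g
RCF₂ = 1.118 × 10⁻⁵ × 19.9 × (6058)² = 1.118 × 10⁻⁵ × 19.9 × 36,699,364 ≈ 8,164.9 × g
Increase = 8,164.9 − 3,820.6 = 4,344.3

≈ 4340 ×g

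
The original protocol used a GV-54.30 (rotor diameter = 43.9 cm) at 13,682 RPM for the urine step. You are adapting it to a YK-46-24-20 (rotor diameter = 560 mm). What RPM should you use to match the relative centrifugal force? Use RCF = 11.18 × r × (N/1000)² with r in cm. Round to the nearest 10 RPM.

12110 RPM

Original rotor: r = 43.9 / 2 = 21.95 cm
RCF_original = 11.18 × 21.95 × (13.682)² = 11.18 × 21.95 × 187.197124 ≈ 45,938.4 × g
Your rotor: r = 560 mm / 2 = 280 mm = 28 cm
45,938.4 = 11.18 × 28 × (N/1000)²
(N/1000)² = 45,938.4 / 313.04 = 146.7493
N = 1000 × √146.7493 ≈ 12,114.0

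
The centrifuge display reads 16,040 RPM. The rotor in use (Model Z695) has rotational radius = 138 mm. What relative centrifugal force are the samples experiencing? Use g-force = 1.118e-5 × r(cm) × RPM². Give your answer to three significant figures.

≈ 39700 ×g

r = 138 mm = 13.8 cm
RCF = 1.118 × 10⁻⁵ × r × N²
RCF = 1.118 × 10⁻⁵ × 13.8 × (16040)² = 1.118 × 10⁻⁵ × 13.8 × 257,281,600 ≈ 39,694.4 × g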